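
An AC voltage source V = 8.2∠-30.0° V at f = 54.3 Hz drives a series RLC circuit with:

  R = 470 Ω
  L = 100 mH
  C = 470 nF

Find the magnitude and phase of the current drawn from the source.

Step 1 — Angular frequency: ω = 2π·f = 2π·54.3 = 341.2 rad/s.
Step 2 — Component impedances:
  R: Z = R = 470 Ω
  L: Z = jωL = j·341.2·0.1 = 0 + j34.12 Ω
  C: Z = 1/(jωC) = -j/(ω·C) = 0 - j6236 Ω
Step 3 — Series combination: Z_total = R + L + C = 470 - j6202 Ω = 6220∠-85.7° Ω.
Step 4 — Source phasor: V = 8.2∠-30.0° V = 7.101 - j4.1 V.
Step 5 — Ohm's law: I = V / Z_total = (7.101 - j4.1) / (470 - j6202) = 0.0007436 + j0.001089 A.
Step 6 — Convert to polar: |I| = 0.001318 A, ∠I = 55.7°.

I = 0.001318∠55.7° A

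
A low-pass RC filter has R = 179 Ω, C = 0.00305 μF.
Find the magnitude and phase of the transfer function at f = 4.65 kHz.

Step 1 — Angular frequency: ω = 2π·4650 = 2.922e+04 rad/s.
Step 2 — Transfer function: H(jω) = 1/(1 + jωRC).
Step 3 — Denominator: 1 + jωRC = 1 + j·2.922e+04·179·3.05e-09 = 1 + j0.01595.
Step 4 — H = 0.9997 - j0.01595.
Step 5 — Magnitude: |H| = 0.9999 (-0.0 dB); phase: φ = -0.9°.

|H| = 0.9999 (-0.0 dB), φ = -0.9°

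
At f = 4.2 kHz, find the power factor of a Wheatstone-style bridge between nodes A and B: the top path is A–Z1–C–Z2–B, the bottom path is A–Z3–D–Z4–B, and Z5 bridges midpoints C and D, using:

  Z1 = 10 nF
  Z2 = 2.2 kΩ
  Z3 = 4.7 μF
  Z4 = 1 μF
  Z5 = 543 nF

Step 1 — Angular frequency: ω = 2π·f = 2π·4200 = 2.639e+04 rad/s.
Step 2 — Component impedances:
  Z1: Z = 1/(jωC) = -j/(ω·C) = 0 - j3789 Ω
  Z2: Z = R = 2200 Ω
  Z3: Z = 1/(jωC) = -j/(ω·C) = 0 - j8.063 Ω
  Z4: Z = 1/(jωC) = -j/(ω·C) = 0 - j37.89 Ω
  Z5: Z = 1/(jωC) = -j/(ω·C) = 0 - j69.79 Ω
Step 3 — Bridge requires nodal analysis (the Z5 bridge couples midpoints C and D, so the two paths cannot be reduced to a simple series/parallel combination). Setting node B to ground and injecting 1 A at node A, the 3-node admittance system at A, C, D solves to V_A = Z_AB = 0.6562 - j45.91 Ω = 45.91∠-89.2° Ω.
Step 4 — Power factor: PF = cos(φ) = Re(Z)/|Z| = 0.6562/45.91 = 0.01429.
Step 5 — Type: Im(Z) = -45.91 ⇒ leading (phase φ = -89.2°).

PF = 0.01429 (leading, φ = -89.2°)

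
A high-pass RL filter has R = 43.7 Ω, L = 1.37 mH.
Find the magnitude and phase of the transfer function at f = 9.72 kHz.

Step 1 — Angular frequency: ω = 2π·9720 = 6.107e+04 rad/s.
Step 2 — Transfer function: H(jω) = jωL/(R + jωL).
Step 3 — Numerator jωL = j·83.67; denominator R + jωL = 43.7 + j83.67.
Step 4 — H = 0.7857 + j0.4104.
Step 5 — Magnitude: |H| = 0.8864 (-1.0 dB); phase: φ = 27.6°.

|H| = 0.8864 (-1.0 dB), φ = 27.6°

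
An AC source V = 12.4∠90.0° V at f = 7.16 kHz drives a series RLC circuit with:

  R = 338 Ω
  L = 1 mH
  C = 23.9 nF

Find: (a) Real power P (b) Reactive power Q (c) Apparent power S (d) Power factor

Step 1 — Angular frequency: ω = 2π·f = 2π·7160 = 4.499e+04 rad/s.
Step 2 — Component impedances:
  R: Z = R = 338 Ω
  L: Z = jωL = j·4.499e+04·0.001 = 0 + j44.99 Ω
  C: Z = 1/(jωC) = -j/(ω·C) = 0 - j930.1 Ω
Step 3 — Series combination: Z_total = R + L + C = 338 - j885.1 Ω = 947.4∠-69.1° Ω.
Step 4 — Source phasor: V = 12.4∠90.0° V = 0 + j12.4 V.
Step 5 — Current: I = V / Z = -0.01223 + j0.004669 A = 0.01309∠159.1° A.
Step 6 — Complex power: S = V·I* = 0.0579 - j0.1516 VA.
Step 7 — Real power: P = Re(S) = 0.0579 W.
Step 8 — Reactive power: Q = Im(S) = -0.1516 VAR.
Step 9 — Apparent power: |S| = 0.1623 VA.
Step 10 — Power factor: PF = P/|S| = 0.3568 (leading).

(a) P = 0.0579 W  (b) Q = -0.1516 VAR  (c) S = 0.1623 VA  (d) PF = 0.3568 (leading)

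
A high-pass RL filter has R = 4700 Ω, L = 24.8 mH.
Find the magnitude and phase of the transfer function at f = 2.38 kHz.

Step 1 — Angular frequency: ω = 2π·2380 = 1.495e+04 rad/s.
Step 2 — Transfer function: H(jω) = jωL/(R + jωL).
Step 3 — Numerator jωL = j·370.9; denominator R + jωL = 4700 + j370.9.
Step 4 — H = 0.006188 + j0.07842.
Step 5 — Magnitude: |H| = 0.07866 (-22.1 dB); phase: φ = 85.5°.

|H| = 0.07866 (-22.1 dB), φ = 85.5°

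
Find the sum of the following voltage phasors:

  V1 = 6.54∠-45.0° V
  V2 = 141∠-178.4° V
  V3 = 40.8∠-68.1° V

Step 1 — Convert each phasor to rectangular form:
  V1 = 6.54·(cos(-45.0°) + j·sin(-45.0°)) = 4.624 - j4.624 V
  V2 = 141·(cos(-178.4°) + j·sin(-178.4°)) = -140.9 - j3.937 V
  V3 = 40.8·(cos(-68.1°) + j·sin(-68.1°)) = 15.22 - j37.86 V
Step 2 — Sum components: V_total = -121.1 - j46.42 V.
Step 3 — Convert to polar: |V_total| = 129.7 V, ∠V_total = -159.0°.

V_total = 129.7∠-159.0° V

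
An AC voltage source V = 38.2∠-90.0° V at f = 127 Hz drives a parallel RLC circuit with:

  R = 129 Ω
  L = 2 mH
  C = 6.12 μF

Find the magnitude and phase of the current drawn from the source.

Step 1 — Angular frequency: ω = 2π·f = 2π·127 = 798 rad/s.
Step 2 — Component impedances:
  R: Z = R = 129 Ω
  L: Z = jωL = j·798·0.002 = 0 + j1.596 Ω
  C: Z = 1/(jωC) = -j/(ω·C) = 0 - j204.8 Ω
Step 3 — Parallel combination: 1/Z_total = 1/R + 1/L + 1/C; Z_total = 0.02005 + j1.608 Ω = 1.608∠89.3° Ω.
Step 4 — Source phasor: V = 38.2∠-90.0° V = 0 - j38.2 V.
Step 5 — Ohm's law: I = V / Z_total = (0 - j38.2) / (0.02005 + j1.608) = -23.75 - j0.2961 A.
Step 6 — Convert to polar: |I| = 23.75 A, ∠I = -179.3°.

I = 23.75∠-179.3° A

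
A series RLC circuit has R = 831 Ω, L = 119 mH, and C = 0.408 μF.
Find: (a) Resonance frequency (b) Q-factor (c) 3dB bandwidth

Step 1 — Resonance condition Im(Z)=0 gives ω₀ = 1/√(LC).
Step 2 — ω₀ = 1/√(0.119·4.08e-07) = 4538 rad/s.
Step 3 — f₀ = ω₀/(2π) = 722.3 Hz.
Step 4 — Series Q: Q = ω₀L/R = 4538·0.119/831 = 0.6499.
Step 5 — 3dB bandwidth: Δω = ω₀/Q = 6983 rad/s; BW = Δω/(2π) = 1111 Hz.

(a) f₀ = 722.3 Hz  (b) Q = 0.6499  (c) BW = 1111 Hz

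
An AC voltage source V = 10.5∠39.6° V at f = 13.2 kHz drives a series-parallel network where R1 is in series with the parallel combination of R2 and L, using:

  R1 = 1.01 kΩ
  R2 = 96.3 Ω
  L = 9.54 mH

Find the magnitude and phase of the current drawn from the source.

Step 1 — Angular frequency: ω = 2π·f = 2π·1.32e+04 = 8.294e+04 rad/s.
Step 2 — Component impedances:
  R1: Z = R = 1010 Ω
  R2: Z = R = 96.3 Ω
  L: Z = jωL = j·8.294e+04·0.00954 = 0 + j791.2 Ω
Step 3 — Parallel branch: R2 || L = 1/(1/R2 + 1/L) = 94.89 + j11.55 Ω.
Step 4 — Series with R1: Z_total = R1 + (R2 || L) = 1105 + j11.55 Ω = 1105∠0.6° Ω.
Step 5 — Source phasor: V = 10.5∠39.6° V = 8.09 + j6.693 V.
Step 6 — Ohm's law: I = V / Z_total = (8.09 + j6.693) / (1105 + j11.55) = 0.007385 + j0.00598 A.
Step 7 — Convert to polar: |I| = 0.009503 A, ∠I = 39.0°.

I = 0.009503∠39.0° A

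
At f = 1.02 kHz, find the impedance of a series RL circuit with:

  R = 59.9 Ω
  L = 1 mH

Step 1 — Angular frequency: ω = 2π·f = 2π·1020 = 6409 rad/s.
Step 2 — Component impedances:
  R: Z = R = 59.9 Ω
  L: Z = jωL = j·6409·0.001 = 0 + j6.409 Ω
Step 3 — Series combination: Z_total = R + L = 59.9 + j6.409 Ω = 60.24∠6.1° Ω.

Z = 59.9 + j6.409 Ω = 60.24∠6.1° Ω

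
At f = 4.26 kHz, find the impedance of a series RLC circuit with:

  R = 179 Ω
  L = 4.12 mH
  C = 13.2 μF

Step 1 — Angular frequency: ω = 2π·f = 2π·4260 = 2.677e+04 rad/s.
Step 2 — Component impedances:
  R: Z = R = 179 Ω
  L: Z = jωL = j·2.677e+04·0.00412 = 0 + j110.3 Ω
  C: Z = 1/(jωC) = -j/(ω·C) = 0 - j2.83 Ω
Step 3 — Series combination: Z_total = R + L + C = 179 + j107.4 Ω = 208.8∠31.0° Ω.

Z = 179 + j107.4 Ω = 208.8∠31.0° Ω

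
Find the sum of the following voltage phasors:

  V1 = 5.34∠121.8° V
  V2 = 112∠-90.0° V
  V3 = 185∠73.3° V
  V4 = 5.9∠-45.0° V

Step 1 — Convert each phasor to rectangular form:
  V1 = 5.34·(cos(121.8°) + j·sin(121.8°)) = -2.814 + j4.538 V
  V2 = 112·(cos(-90.0°) + j·sin(-90.0°)) = 0 - j112 V
  V3 = 185·(cos(73.3°) + j·sin(73.3°)) = 53.16 + j177.2 V
  V4 = 5.9·(cos(-45.0°) + j·sin(-45.0°)) = 4.172 - j4.172 V
Step 2 — Sum components: V_total = 54.52 + j65.56 V.
Step 3 — Convert to polar: |V_total| = 85.27 V, ∠V_total = 50.3°.

V_total = 85.27∠50.3° V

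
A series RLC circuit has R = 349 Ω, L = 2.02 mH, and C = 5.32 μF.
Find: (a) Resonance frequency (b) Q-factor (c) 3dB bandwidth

Step 1 — Resonance: ω₀ = 1/√(LC) = 1/√(0.00202·5.32e-06) = 9646 rad/s.
Step 2 — f₀ = ω₀/(2π) = 1535 Hz.
Step 3 — Series Q: Q = ω₀L/R = 9646·0.00202/349 = 0.05583.
Step 4 — Bandwidth: Δω = ω₀/Q = 1.728e+05 rad/s; BW = Δω/(2π) = 2.75e+04 Hz.

(a) f₀ = 1535 Hz  (b) Q = 0.05583  (c) BW = 2.75e+04 Hz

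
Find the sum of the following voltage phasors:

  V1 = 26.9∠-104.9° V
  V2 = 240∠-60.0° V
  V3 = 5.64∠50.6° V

Step 1 — Convert each phasor to rectangular form:
  V1 = 26.9·(cos(-104.9°) + j·sin(-104.9°)) = -6.917 - j26 V
  V2 = 240·(cos(-60.0°) + j·sin(-60.0°)) = 120 - j207.8 V
  V3 = 5.64·(cos(50.6°) + j·sin(50.6°)) = 3.58 + j4.358 V
Step 2 — Sum components: V_total = 116.7 - j229.5 V.
Step 3 — Convert to polar: |V_total| = 257.4 V, ∠V_total = -63.1°.

V_total = 257.4∠-63.1° V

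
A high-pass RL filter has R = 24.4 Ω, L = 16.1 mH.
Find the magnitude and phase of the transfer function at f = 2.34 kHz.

Step 1 — Angular frequency: ω = 2π·2340 = 1.47e+04 rad/s.
Step 2 — Transfer function: H(jω) = jωL/(R + jωL).
Step 3 — Numerator jωL = j·236.7; denominator R + jωL = 24.4 + j236.7.
Step 4 — H = 0.9895 + j0.102.
Step 5 — Magnitude: |H| = 0.9947 (-0.0 dB); phase: φ = 5.9°.

|H| = 0.9947 (-0.0 dB), φ = 5.9°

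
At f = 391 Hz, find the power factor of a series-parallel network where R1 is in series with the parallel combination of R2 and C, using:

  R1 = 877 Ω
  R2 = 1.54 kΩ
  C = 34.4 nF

Step 1 — Angular frequency: ω = 2π·f = 2π·391 = 2457 rad/s.
Step 2 — Component impedances:
  R1: Z = R = 877 Ω
  R2: Z = R = 1540 Ω
  C: Z = 1/(jωC) = -j/(ω·C) = 0 - j1.183e+04 Ω
Step 3 — Parallel branch: R2 || C = 1/(1/R2 + 1/C) = 1514 - j197.1 Ω.
Step 4 — Series with R1: Z_total = R1 + (R2 || C) = 2391 - j197.1 Ω = 2399∠-4.7° Ω.
Step 5 — Power factor: PF = cos(φ) = Re(Z)/|Z| = 2391.3/2399.5 = 0.9966.
Step 6 — Type: Im(Z) = -197.1 ⇒ leading (phase φ = -4.7°).

PF = 0.9966 (leading, φ = -4.7°)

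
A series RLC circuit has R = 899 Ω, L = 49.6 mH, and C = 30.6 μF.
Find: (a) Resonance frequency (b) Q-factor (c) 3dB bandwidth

Step 1 — Resonance: ω₀ = 1/√(LC) = 1/√(0.0496·3.06e-05) = 811.7 rad/s.
Step 2 — f₀ = ω₀/(2π) = 129.2 Hz.
Step 3 — Series Q: Q = ω₀L/R = 811.7·0.0496/899 = 0.04478.
Step 4 — Bandwidth: Δω = ω₀/Q = 1.812e+04 rad/s; BW = Δω/(2π) = 2885 Hz.

(a) f₀ = 129.2 Hz  (b) Q = 0.04478  (c) BW = 2885 Hz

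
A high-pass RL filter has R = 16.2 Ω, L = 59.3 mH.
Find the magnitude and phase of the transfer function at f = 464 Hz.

Step 1 — Angular frequency: ω = 2π·464 = 2915 rad/s.
Step 2 — Transfer function: H(jω) = jωL/(R + jωL).
Step 3 — Numerator jωL = j·172.9; denominator R + jωL = 16.2 + j172.9.
Step 4 — H = 0.9913 + j0.09289.
Step 5 — Magnitude: |H| = 0.9956 (-0.0 dB); phase: φ = 5.4°.

|H| = 0.9956 (-0.0 dB), φ = 5.4°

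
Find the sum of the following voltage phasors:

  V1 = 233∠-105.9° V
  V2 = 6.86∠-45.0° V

Step 1 — Convert each phasor to rectangular form:
  V1 = 233·(cos(-105.9°) + j·sin(-105.9°)) = -63.83 - j224.1 V
  V2 = 6.86·(cos(-45.0°) + j·sin(-45.0°)) = 4.851 - j4.851 V
Step 2 — Sum components: V_total = -58.98 - j228.9 V.
Step 3 — Convert to polar: |V_total| = 236.4 V, ∠V_total = -104.4°.

V_total = 236.4∠-104.4° V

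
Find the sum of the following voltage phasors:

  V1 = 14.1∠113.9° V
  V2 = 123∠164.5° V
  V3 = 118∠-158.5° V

Step 1 — Convert each phasor to rectangular form:
  V1 = 14.1·(cos(113.9°) + j·sin(113.9°)) = -5.712 + j12.89 V
  V2 = 123·(cos(164.5°) + j·sin(164.5°)) = -118.5 + j32.87 V
  V3 = 118·(cos(-158.5°) + j·sin(-158.5°)) = -109.8 - j43.25 V
Step 2 — Sum components: V_total = -234 + j2.514 V.
Step 3 — Convert to polar: |V_total| = 234 V, ∠V_total = 179.4°.

V_total = 234∠179.4° V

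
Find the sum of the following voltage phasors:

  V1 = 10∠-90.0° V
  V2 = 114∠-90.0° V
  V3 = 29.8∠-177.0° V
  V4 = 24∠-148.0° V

Step 1 — Convert each phasor to rectangular form:
  V1 = 10·(cos(-90.0°) + j·sin(-90.0°)) = 0 - j10 V
  V2 = 114·(cos(-90.0°) + j·sin(-90.0°)) = 0 - j114 V
  V3 = 29.8·(cos(-177.0°) + j·sin(-177.0°)) = -29.76 - j1.56 V
  V4 = 24·(cos(-148.0°) + j·sin(-148.0°)) = -20.35 - j12.72 V
Step 2 — Sum components: V_total = -50.11 - j138.3 V.
Step 3 — Convert to polar: |V_total| = 147.1 V, ∠V_total = -109.9°.

V_total = 147.1∠-109.9° V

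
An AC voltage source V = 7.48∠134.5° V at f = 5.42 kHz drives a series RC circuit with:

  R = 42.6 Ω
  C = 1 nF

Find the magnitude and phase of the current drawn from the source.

Step 1 — Angular frequency: ω = 2π·f = 2π·5420 = 3.405e+04 rad/s.
Step 2 — Component impedances:
  R: Z = R = 42.6 Ω
  C: Z = 1/(jωC) = -j/(ω·C) = 0 - j2.936e+04 Ω
Step 3 — Series combination: Z_total = R + C = 42.6 - j2.936e+04 Ω = 2.936e+04∠-89.9° Ω.
Step 4 — Source phasor: V = 7.48∠134.5° V = -5.243 + j5.335 V.
Step 5 — Ohm's law: I = V / Z_total = (-5.243 + j5.335) / (42.6 - j2.936e+04) = -0.0001819 - j0.0001783 A.
Step 6 — Convert to polar: |I| = 0.0002547 A, ∠I = -135.6°.

I = 0.0002547∠-135.6° A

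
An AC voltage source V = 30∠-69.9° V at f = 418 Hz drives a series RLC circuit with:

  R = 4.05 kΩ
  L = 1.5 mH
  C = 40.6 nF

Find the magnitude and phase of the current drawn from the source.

Step 1 — Angular frequency: ω = 2π·f = 2π·418 = 2626 rad/s.
Step 2 — Component impedances:
  R: Z = R = 4050 Ω
  L: Z = jωL = j·2626·0.0015 = 0 + j3.94 Ω
  C: Z = 1/(jωC) = -j/(ω·C) = 0 - j9378 Ω
Step 3 — Series combination: Z_total = R + L + C = 4050 - j9374 Ω = 1.021e+04∠-66.6° Ω.
Step 4 — Source phasor: V = 30∠-69.9° V = 10.31 - j28.17 V.
Step 5 — Ohm's law: I = V / Z_total = (10.31 - j28.17) / (4050 - j9374) = 0.002933 - j0.0001674 A.
Step 6 — Convert to polar: |I| = 0.002938 A, ∠I = -3.3°.

I = 0.002938∠-3.3° A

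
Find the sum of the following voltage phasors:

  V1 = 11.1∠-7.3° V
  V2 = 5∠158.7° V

Step 1 — Convert each phasor to rectangular form:
  V1 = 11.1·(cos(-7.3°) + j·sin(-7.3°)) = 11.01 - j1.41 V
  V2 = 5·(cos(158.7°) + j·sin(158.7°)) = -4.658 + j1.816 V
Step 2 — Sum components: V_total = 6.352 + j0.4058 V.
Step 3 — Convert to polar: |V_total| = 6.365 V, ∠V_total = 3.7°.

V_total = 6.365∠3.7° V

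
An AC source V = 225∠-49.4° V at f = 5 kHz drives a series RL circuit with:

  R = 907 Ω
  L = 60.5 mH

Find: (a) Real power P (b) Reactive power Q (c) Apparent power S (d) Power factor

Step 1 — Angular frequency: ω = 2π·f = 2π·5000 = 3.142e+04 rad/s.
Step 2 — Component impedances:
  R: Z = R = 907 Ω
  L: Z = jωL = j·3.142e+04·0.0605 = 0 + j1901 Ω
Step 3 — Series combination: Z_total = R + L = 907 + j1901 Ω = 2106∠64.5° Ω.
Step 4 — Source phasor: V = 225∠-49.4° V = 146.4 - j170.8 V.
Step 5 — Current: I = V / Z = -0.04327 - j0.09769 A = 0.1068∠-113.9° A.
Step 6 — Complex power: S = V·I* = 10.35 + j21.7 VA.
Step 7 — Real power: P = Re(S) = 10.35 W.
Step 8 — Reactive power: Q = Im(S) = 21.7 VAR.
Step 9 — Apparent power: |S| = 24.04 VA.
Step 10 — Power factor: PF = P/|S| = 0.4307 (lagging).

(a) P = 10.35 W  (b) Q = 21.7 VAR  (c) S = 24.04 VA  (d) PF = 0.4307 (lagging)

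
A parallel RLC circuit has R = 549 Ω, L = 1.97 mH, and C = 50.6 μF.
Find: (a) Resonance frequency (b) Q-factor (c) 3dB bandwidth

Step 1 — Resonance: ω₀ = 1/√(LC) = 1/√(0.00197·5.06e-05) = 3167 rad/s.
Step 2 — f₀ = ω₀/(2π) = 504.1 Hz.
Step 3 — Parallel Q: Q = R/(ω₀L) = 549/(3167·0.00197) = 87.99.
Step 4 — Bandwidth: Δω = ω₀/Q = 36 rad/s; BW = Δω/(2π) = 5.729 Hz.

(a) f₀ = 504.1 Hz  (b) Q = 87.99  (c) BW = 5.729 Hz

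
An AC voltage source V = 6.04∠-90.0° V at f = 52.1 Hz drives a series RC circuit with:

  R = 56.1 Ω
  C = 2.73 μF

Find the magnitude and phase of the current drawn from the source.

Step 1 — Angular frequency: ω = 2π·f = 2π·52.1 = 327.4 rad/s.
Step 2 — Component impedances:
  R: Z = R = 56.1 Ω
  C: Z = 1/(jωC) = -j/(ω·C) = 0 - j1119 Ω
Step 3 — Series combination: Z_total = R + C = 56.1 - j1119 Ω = 1120∠-87.1° Ω.
Step 4 — Source phasor: V = 6.04∠-90.0° V = 0 - j6.04 V.
Step 5 — Ohm's law: I = V / Z_total = (0 - j6.04) / (56.1 - j1119) = 0.005384 - j0.0002699 A.
Step 6 — Convert to polar: |I| = 0.005391 A, ∠I = -2.9°.

I = 0.005391∠-2.9° A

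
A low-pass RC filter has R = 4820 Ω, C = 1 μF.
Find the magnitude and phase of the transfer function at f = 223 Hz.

Step 1 — Angular frequency: ω = 2π·223 = 1401 rad/s.
Step 2 — Transfer function: H(jω) = 1/(1 + jωRC).
Step 3 — Denominator: 1 + jωRC = 1 + j·1401·4820·1e-06 = 1 + j6.754.
Step 4 — H = 0.02145 - j0.1449.
Step 5 — Magnitude: |H| = 0.1465 (-16.7 dB); phase: φ = -81.6°.

|H| = 0.1465 (-16.7 dB), φ = -81.6°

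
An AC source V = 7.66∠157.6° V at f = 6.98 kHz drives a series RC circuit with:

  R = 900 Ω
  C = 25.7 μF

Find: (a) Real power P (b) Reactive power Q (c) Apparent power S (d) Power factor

Step 1 — Angular frequency: ω = 2π·f = 2π·6980 = 4.386e+04 rad/s.
Step 2 — Component impedances:
  R: Z = R = 900 Ω
  C: Z = 1/(jωC) = -j/(ω·C) = 0 - j0.8872 Ω
Step 3 — Series combination: Z_total = R + C = 900 - j0.8872 Ω = 900∠-0.1° Ω.
Step 4 — Source phasor: V = 7.66∠157.6° V = -7.082 + j2.919 V.
Step 5 — Current: I = V / Z = -0.007872 + j0.003236 A = 0.008511∠157.7° A.
Step 6 — Complex power: S = V·I* = 0.0652 - j6.427e-05 VA.
Step 7 — Real power: P = Re(S) = 0.0652 W.
Step 8 — Reactive power: Q = Im(S) = -6.427e-05 VAR.
Step 9 — Apparent power: |S| = 0.0652 VA.
Step 10 — Power factor: PF = P/|S| = 1 (leading).

(a) P = 0.0652 W  (b) Q = -6.427e-05 VAR  (c) S = 0.0652 VA  (d) PF = 1 (leading)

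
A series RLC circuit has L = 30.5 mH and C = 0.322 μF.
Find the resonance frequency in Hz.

Step 1 — Resonance condition Im(Z)=0 gives ω₀ = 1/√(LC).
Step 2 — ω₀ = 1/√(0.0305·3.22e-07) = 1.009e+04 rad/s.
Step 3 — f₀ = ω₀/(2π) = 1606 Hz.

f₀ = 1606 Hz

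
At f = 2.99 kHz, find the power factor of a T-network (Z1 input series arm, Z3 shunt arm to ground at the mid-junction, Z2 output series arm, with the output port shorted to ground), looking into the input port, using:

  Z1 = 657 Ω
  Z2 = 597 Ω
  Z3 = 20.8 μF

Step 1 — Angular frequency: ω = 2π·f = 2π·2990 = 1.879e+04 rad/s.
Step 2 — Component impedances:
  Z1: Z = R = 657 Ω
  Z2: Z = R = 597 Ω
  Z3: Z = 1/(jωC) = -j/(ω·C) = 0 - j2.559 Ω
Step 3 — With the output port shorted to ground, the output series arm Z2 runs from the junction to ground; the shunt arm Z3 also runs from the junction to ground. They appear in parallel: Z3 || Z2 = 0.01097 - j2.559 Ω.
Step 4 — Series with input arm Z1: Z_in = Z1 + (Z3 || Z2) = 657 - j2.559 Ω = 657∠-0.2° Ω.
Step 5 — Power factor: PF = cos(φ) = Re(Z)/|Z| = 657/657 = 1.
Step 6 — Type: Im(Z) = -2.559 ⇒ leading (phase φ = -0.2°).

PF = 1 (leading, φ = -0.2°)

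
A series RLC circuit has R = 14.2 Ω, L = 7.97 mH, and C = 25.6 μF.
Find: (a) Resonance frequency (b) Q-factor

Step 1 — Resonance condition Im(Z)=0 gives ω₀ = 1/√(LC).
Step 2 — ω₀ = 1/√(0.00797·2.56e-05) = 2214 rad/s.
Step 3 — f₀ = ω₀/(2π) = 352.3 Hz.
Step 4 — Series Q: Q = ω₀L/R = 2214·0.00797/14.2 = 1.243.

(a) f₀ = 352.3 Hz  (b) Q = 1.243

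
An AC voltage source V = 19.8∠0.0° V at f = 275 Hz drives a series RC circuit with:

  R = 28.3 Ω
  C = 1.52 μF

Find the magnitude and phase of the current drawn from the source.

Step 1 — Angular frequency: ω = 2π·f = 2π·275 = 1728 rad/s.
Step 2 — Component impedances:
  R: Z = R = 28.3 Ω
  C: Z = 1/(jωC) = -j/(ω·C) = 0 - j380.8 Ω
Step 3 — Series combination: Z_total = R + C = 28.3 - j380.8 Ω = 381.8∠-85.7° Ω.
Step 4 — Source phasor: V = 19.8∠0.0° V = 19.8 V.
Step 5 — Ohm's law: I = V / Z_total = (19.8) / (28.3 - j380.8) = 0.003844 + j0.05172 A.
Step 6 — Convert to polar: |I| = 0.05186 A, ∠I = 85.7°.

I = 0.05186∠85.7° A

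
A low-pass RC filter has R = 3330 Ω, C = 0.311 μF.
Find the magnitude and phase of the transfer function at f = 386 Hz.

Step 1 — Angular frequency: ω = 2π·386 = 2425 rad/s.
Step 2 — Transfer function: H(jω) = 1/(1 + jωRC).
Step 3 — Denominator: 1 + jωRC = 1 + j·2425·3330·3.11e-07 = 1 + j2.512.
Step 4 — H = 0.1368 - j0.3437.
Step 5 — Magnitude: |H| = 0.3699 (-8.6 dB); phase: φ = -68.3°.

|H| = 0.3699 (-8.6 dB), φ = -68.3°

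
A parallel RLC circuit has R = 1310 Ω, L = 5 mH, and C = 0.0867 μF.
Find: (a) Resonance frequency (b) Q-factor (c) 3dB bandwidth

Step 1 — Resonance: ω₀ = 1/√(LC) = 1/√(0.005·8.67e-08) = 4.803e+04 rad/s.
Step 2 — f₀ = ω₀/(2π) = 7644 Hz.
Step 3 — Parallel Q: Q = R/(ω₀L) = 1310/(4.803e+04·0.005) = 5.455.
Step 4 — Bandwidth: Δω = ω₀/Q = 8805 rad/s; BW = Δω/(2π) = 1401 Hz.

(a) f₀ = 7644 Hz  (b) Q = 5.455  (c) BW = 1401 Hz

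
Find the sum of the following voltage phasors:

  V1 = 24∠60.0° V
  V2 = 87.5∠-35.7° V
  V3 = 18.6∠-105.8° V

Step 1 — Convert each phasor to rectangular form:
  V1 = 24·(cos(60.0°) + j·sin(60.0°)) = 12 + j20.78 V
  V2 = 87.5·(cos(-35.7°) + j·sin(-35.7°)) = 71.06 - j51.06 V
  V3 = 18.6·(cos(-105.8°) + j·sin(-105.8°)) = -5.064 - j17.9 V
Step 2 — Sum components: V_total = 77.99 - j48.17 V.
Step 3 — Convert to polar: |V_total| = 91.67 V, ∠V_total = -31.7°.

V_total = 91.67∠-31.7° V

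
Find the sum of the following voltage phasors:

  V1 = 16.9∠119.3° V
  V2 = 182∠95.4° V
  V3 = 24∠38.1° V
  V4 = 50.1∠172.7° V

Step 1 — Convert each phasor to rectangular form:
  V1 = 16.9·(cos(119.3°) + j·sin(119.3°)) = -8.271 + j14.74 V
  V2 = 182·(cos(95.4°) + j·sin(95.4°)) = -17.13 + j181.2 V
  V3 = 24·(cos(38.1°) + j·sin(38.1°)) = 18.89 + j14.81 V
  V4 = 50.1·(cos(172.7°) + j·sin(172.7°)) = -49.69 + j6.366 V
Step 2 — Sum components: V_total = -56.21 + j217.1 V.
Step 3 — Convert to polar: |V_total| = 224.3 V, ∠V_total = 104.5°.

V_total = 224.3∠104.5° V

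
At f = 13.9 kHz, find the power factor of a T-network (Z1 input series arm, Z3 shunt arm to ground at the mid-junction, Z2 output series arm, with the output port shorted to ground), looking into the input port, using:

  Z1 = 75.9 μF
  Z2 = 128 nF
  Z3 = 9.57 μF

Step 1 — Angular frequency: ω = 2π·f = 2π·1.39e+04 = 8.734e+04 rad/s.
Step 2 — Component impedances:
  Z1: Z = 1/(jωC) = -j/(ω·C) = 0 - j0.1509 Ω
  Z2: Z = 1/(jωC) = -j/(ω·C) = 0 - j89.45 Ω
  Z3: Z = 1/(jωC) = -j/(ω·C) = 0 - j1.196 Ω
Step 3 — With the output port shorted to ground, the output series arm Z2 runs from the junction to ground; the shunt arm Z3 also runs from the junction to ground. They appear in parallel: Z3 || Z2 = 0 - j1.181 Ω.
Step 4 — Series with input arm Z1: Z_in = Z1 + (Z3 || Z2) = 0 - j1.332 Ω = 1.332∠-90.0° Ω.
Step 5 — Power factor: PF = cos(φ) = Re(Z)/|Z| = 0/1.332 = 0.
Step 6 — Type: Im(Z) = -1.332 ⇒ leading (phase φ = -90.0°).

PF = 0 (leading, φ = -90.0°)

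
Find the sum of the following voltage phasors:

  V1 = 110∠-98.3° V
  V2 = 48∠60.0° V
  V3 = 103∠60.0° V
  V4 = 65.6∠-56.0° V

Step 1 — Convert each phasor to rectangular form:
  V1 = 110·(cos(-98.3°) + j·sin(-98.3°)) = -15.88 - j108.8 V
  V2 = 48·(cos(60.0°) + j·sin(60.0°)) = 24 + j41.57 V
  V3 = 103·(cos(60.0°) + j·sin(60.0°)) = 51.5 + j89.2 V
  V4 = 65.6·(cos(-56.0°) + j·sin(-56.0°)) = 36.68 - j54.38 V
Step 2 — Sum components: V_total = 96.3 - j32.46 V.
Step 3 — Convert to polar: |V_total| = 101.6 V, ∠V_total = -18.6°.

V_total = 101.6∠-18.6° V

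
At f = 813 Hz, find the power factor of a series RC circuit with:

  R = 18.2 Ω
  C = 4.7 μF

Step 1 — Angular frequency: ω = 2π·f = 2π·813 = 5108 rad/s.
Step 2 — Component impedances:
  R: Z = R = 18.2 Ω
  C: Z = 1/(jωC) = -j/(ω·C) = 0 - j41.65 Ω
Step 3 — Series combination: Z_total = R + C = 18.2 - j41.65 Ω = 45.45∠-66.4° Ω.
Step 4 — Power factor: PF = cos(φ) = Re(Z)/|Z| = 18.2/45.45 = 0.4004.
Step 5 — Type: Im(Z) = -41.65 ⇒ leading (phase φ = -66.4°).

PF = 0.4004 (leading, φ = -66.4°)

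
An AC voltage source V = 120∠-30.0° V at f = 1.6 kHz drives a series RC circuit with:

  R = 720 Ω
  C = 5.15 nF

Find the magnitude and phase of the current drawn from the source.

Step 1 — Angular frequency: ω = 2π·f = 2π·1600 = 1.005e+04 rad/s.
Step 2 — Component impedances:
  R: Z = R = 720 Ω
  C: Z = 1/(jωC) = -j/(ω·C) = 0 - j1.931e+04 Ω
Step 3 — Series combination: Z_total = R + C = 720 - j1.931e+04 Ω = 1.933e+04∠-87.9° Ω.
Step 4 — Source phasor: V = 120∠-30.0° V = 103.9 - j60 V.
Step 5 — Ohm's law: I = V / Z_total = (103.9 - j60) / (720 - j1.931e+04) = 0.003302 + j0.005257 A.
Step 6 — Convert to polar: |I| = 0.006209 A, ∠I = 57.9°.

I = 0.006209∠57.9° A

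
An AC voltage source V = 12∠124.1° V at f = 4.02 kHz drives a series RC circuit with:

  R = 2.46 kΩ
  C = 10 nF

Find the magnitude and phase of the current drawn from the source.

Step 1 — Angular frequency: ω = 2π·f = 2π·4020 = 2.526e+04 rad/s.
Step 2 — Component impedances:
  R: Z = R = 2460 Ω
  C: Z = 1/(jωC) = -j/(ω·C) = 0 - j3959 Ω
Step 3 — Series combination: Z_total = R + C = 2460 - j3959 Ω = 4661∠-58.1° Ω.
Step 4 — Source phasor: V = 12∠124.1° V = -6.728 + j9.937 V.
Step 5 — Ohm's law: I = V / Z_total = (-6.728 + j9.937) / (2460 - j3959) = -0.002573 - j0.0001008 A.
Step 6 — Convert to polar: |I| = 0.002574 A, ∠I = -177.8°.

I = 0.002574∠-177.8° A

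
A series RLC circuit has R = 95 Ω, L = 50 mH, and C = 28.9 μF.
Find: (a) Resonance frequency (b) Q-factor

Step 1 — Resonance condition Im(Z)=0 gives ω₀ = 1/√(LC).
Step 2 — ω₀ = 1/√(0.05·2.89e-05) = 831.9 rad/s.
Step 3 — f₀ = ω₀/(2π) = 132.4 Hz.
Step 4 — Series Q: Q = ω₀L/R = 831.9·0.05/95 = 0.4378.

(a) f₀ = 132.4 Hz  (b) Q = 0.4378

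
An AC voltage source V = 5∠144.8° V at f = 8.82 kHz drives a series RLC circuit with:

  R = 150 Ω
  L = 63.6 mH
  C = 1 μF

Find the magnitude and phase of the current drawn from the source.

Step 1 — Angular frequency: ω = 2π·f = 2π·8820 = 5.542e+04 rad/s.
Step 2 — Component impedances:
  R: Z = R = 150 Ω
  L: Z = jωL = j·5.542e+04·0.0636 = 0 + j3525 Ω
  C: Z = 1/(jωC) = -j/(ω·C) = 0 - j18.04 Ω
Step 3 — Series combination: Z_total = R + L + C = 150 + j3507 Ω = 3510∠87.6° Ω.
Step 4 — Source phasor: V = 5∠144.8° V = -4.086 + j2.882 V.
Step 5 — Ohm's law: I = V / Z_total = (-4.086 + j2.882) / (150 + j3507) = 0.0007707 + j0.001198 A.
Step 6 — Convert to polar: |I| = 0.001425 A, ∠I = 57.2°.

I = 0.001425∠57.2° A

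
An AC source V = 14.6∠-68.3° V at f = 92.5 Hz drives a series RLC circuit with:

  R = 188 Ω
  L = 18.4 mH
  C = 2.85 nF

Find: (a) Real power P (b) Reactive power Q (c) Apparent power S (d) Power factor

Step 1 — Angular frequency: ω = 2π·f = 2π·92.5 = 581.2 rad/s.
Step 2 — Component impedances:
  R: Z = R = 188 Ω
  L: Z = jωL = j·581.2·0.0184 = 0 + j10.69 Ω
  C: Z = 1/(jωC) = -j/(ω·C) = 0 - j6.037e+05 Ω
Step 3 — Series combination: Z_total = R + L + C = 188 - j6.037e+05 Ω = 6.037e+05∠-90.0° Ω.
Step 4 — Source phasor: V = 14.6∠-68.3° V = 5.398 - j13.57 V.
Step 5 — Current: I = V / Z = 2.247e-05 + j8.935e-06 A = 2.418e-05∠21.7° A.
Step 6 — Complex power: S = V·I* = 1.1e-07 - j0.0003531 VA.
Step 7 — Real power: P = Re(S) = 1.1e-07 W.
Step 8 — Reactive power: Q = Im(S) = -0.0003531 VAR.
Step 9 — Apparent power: |S| = 0.0003531 VA.
Step 10 — Power factor: PF = P/|S| = 0.0003114 (leading).

(a) P = 1.1e-07 W  (b) Q = -0.0003531 VAR  (c) S = 0.0003531 VA  (d) PF = 0.0003114 (leading)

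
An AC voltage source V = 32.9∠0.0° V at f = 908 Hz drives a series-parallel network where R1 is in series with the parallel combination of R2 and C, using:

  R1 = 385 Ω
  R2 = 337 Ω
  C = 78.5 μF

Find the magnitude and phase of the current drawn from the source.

Step 1 — Angular frequency: ω = 2π·f = 2π·908 = 5705 rad/s.
Step 2 — Component impedances:
  R1: Z = R = 385 Ω
  R2: Z = R = 337 Ω
  C: Z = 1/(jωC) = -j/(ω·C) = 0 - j2.233 Ω
Step 3 — Parallel branch: R2 || C = 1/(1/R2 + 1/C) = 0.01479 - j2.233 Ω.
Step 4 — Series with R1: Z_total = R1 + (R2 || C) = 385 - j2.233 Ω = 385∠-0.3° Ω.
Step 5 — Source phasor: V = 32.9∠0.0° V = 32.9 V.
Step 6 — Ohm's law: I = V / Z_total = (32.9) / (385 - j2.233) = 0.08545 + j0.0004955 A.
Step 7 — Convert to polar: |I| = 0.08545 A, ∠I = 0.3°.

I = 0.08545∠0.3° A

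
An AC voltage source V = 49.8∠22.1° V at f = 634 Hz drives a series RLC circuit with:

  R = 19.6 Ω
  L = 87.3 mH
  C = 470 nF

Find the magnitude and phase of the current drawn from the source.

Step 1 — Angular frequency: ω = 2π·f = 2π·634 = 3984 rad/s.
Step 2 — Component impedances:
  R: Z = R = 19.6 Ω
  L: Z = jωL = j·3984·0.0873 = 0 + j347.8 Ω
  C: Z = 1/(jωC) = -j/(ω·C) = 0 - j534.1 Ω
Step 3 — Series combination: Z_total = R + L + C = 19.6 - j186.3 Ω = 187.4∠-84.0° Ω.
Step 4 — Source phasor: V = 49.8∠22.1° V = 46.14 + j18.74 V.
Step 5 — Ohm's law: I = V / Z_total = (46.14 + j18.74) / (19.6 - j186.3) = -0.07368 + j0.2554 A.
Step 6 — Convert to polar: |I| = 0.2658 A, ∠I = 106.1°.

I = 0.2658∠106.1° A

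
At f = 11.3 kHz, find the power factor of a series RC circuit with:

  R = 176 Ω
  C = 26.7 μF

Step 1 — Angular frequency: ω = 2π·f = 2π·1.13e+04 = 7.1e+04 rad/s.
Step 2 — Component impedances:
  R: Z = R = 176 Ω
  C: Z = 1/(jωC) = -j/(ω·C) = 0 - j0.5275 Ω
Step 3 — Series combination: Z_total = R + C = 176 - j0.5275 Ω = 176∠-0.2° Ω.
Step 4 — Power factor: PF = cos(φ) = Re(Z)/|Z| = 176/176 = 1.
Step 5 — Type: Im(Z) = -0.5275 ⇒ leading (phase φ = -0.2°).

PF = 1 (leading, φ = -0.2°)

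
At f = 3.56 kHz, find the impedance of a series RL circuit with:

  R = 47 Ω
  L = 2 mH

Step 1 — Angular frequency: ω = 2π·f = 2π·3560 = 2.237e+04 rad/s.
Step 2 — Component impedances:
  R: Z = R = 47 Ω
  L: Z = jωL = j·2.237e+04·0.002 = 0 + j44.74 Ω
Step 3 — Series combination: Z_total = R + L = 47 + j44.74 Ω = 64.89∠43.6° Ω.

Z = 47 + j44.74 Ω = 64.89∠43.6° Ω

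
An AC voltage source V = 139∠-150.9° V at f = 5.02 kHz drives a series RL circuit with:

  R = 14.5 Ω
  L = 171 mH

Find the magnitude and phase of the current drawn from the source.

Step 1 — Angular frequency: ω = 2π·f = 2π·5020 = 3.154e+04 rad/s.
Step 2 — Component impedances:
  R: Z = R = 14.5 Ω
  L: Z = jωL = j·3.154e+04·0.171 = 0 + j5394 Ω
Step 3 — Series combination: Z_total = R + L = 14.5 + j5394 Ω = 5394∠89.8° Ω.
Step 4 — Source phasor: V = 139∠-150.9° V = -121.5 - j67.6 V.
Step 5 — Ohm's law: I = V / Z_total = (-121.5 - j67.6) / (14.5 + j5394) = -0.01259 + j0.02248 A.
Step 6 — Convert to polar: |I| = 0.02577 A, ∠I = 119.3°.

I = 0.02577∠119.3° A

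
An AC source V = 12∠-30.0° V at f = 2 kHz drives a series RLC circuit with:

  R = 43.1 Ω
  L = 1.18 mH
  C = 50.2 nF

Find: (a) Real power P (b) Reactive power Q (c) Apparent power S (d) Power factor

Step 1 — Angular frequency: ω = 2π·f = 2π·2000 = 1.257e+04 rad/s.
Step 2 — Component impedances:
  R: Z = R = 43.1 Ω
  L: Z = jωL = j·1.257e+04·0.00118 = 0 + j14.83 Ω
  C: Z = 1/(jωC) = -j/(ω·C) = 0 - j1585 Ω
Step 3 — Series combination: Z_total = R + L + C = 43.1 - j1570 Ω = 1571∠-88.4° Ω.
Step 4 — Source phasor: V = 12∠-30.0° V = 10.39 - j6 V.
Step 5 — Current: I = V / Z = 0.003999 + j0.006508 A = 0.007639∠58.4° A.
Step 6 — Complex power: S = V·I* = 0.002515 - j0.09163 VA.
Step 7 — Real power: P = Re(S) = 0.002515 W.
Step 8 — Reactive power: Q = Im(S) = -0.09163 VAR.
Step 9 — Apparent power: |S| = 0.09166 VA.
Step 10 — Power factor: PF = P/|S| = 0.02744 (leading).

(a) P = 0.002515 W  (b) Q = -0.09163 VAR  (c) S = 0.09166 VA  (d) PF = 0.02744 (leading)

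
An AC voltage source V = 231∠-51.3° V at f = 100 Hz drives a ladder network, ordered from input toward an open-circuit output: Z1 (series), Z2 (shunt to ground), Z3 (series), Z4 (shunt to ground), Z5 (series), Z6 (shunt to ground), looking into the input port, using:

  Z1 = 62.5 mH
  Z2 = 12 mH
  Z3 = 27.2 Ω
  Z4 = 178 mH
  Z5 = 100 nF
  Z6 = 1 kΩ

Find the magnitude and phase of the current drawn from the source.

Step 1 — Angular frequency: ω = 2π·f = 2π·100 = 628.3 rad/s.
Step 2 — Component impedances:
  Z1: Z = jωL = j·628.3·0.0625 = 0 + j39.27 Ω
  Z2: Z = jωL = j·628.3·0.012 = 0 + j7.54 Ω
  Z3: Z = R = 27.2 Ω
  Z4: Z = jωL = j·628.3·0.178 = 0 + j111.8 Ω
  Z5: Z = 1/(jωC) = -j/(ω·C) = 0 - j1.592e+04 Ω
  Z6: Z = R = 1000 Ω
Step 3 — Ladder network (open output): work backward from the far end, alternating series and parallel combinations. Z_in = 0.102 + j46.36 Ω = 46.36∠89.9° Ω.
Step 4 — Source phasor: V = 231∠-51.3° V = 144.4 - j180.3 V.
Step 5 — Ohm's law: I = V / Z_total = (144.4 - j180.3) / (0.102 + j46.36) = -3.882 - j3.124 A.
Step 6 — Convert to polar: |I| = 4.983 A, ∠I = -141.2°.

I = 4.983∠-141.2° A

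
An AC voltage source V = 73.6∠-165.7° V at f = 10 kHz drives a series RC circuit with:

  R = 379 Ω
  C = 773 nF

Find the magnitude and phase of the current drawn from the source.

Step 1 — Angular frequency: ω = 2π·f = 2π·1e+04 = 6.283e+04 rad/s.
Step 2 — Component impedances:
  R: Z = R = 379 Ω
  C: Z = 1/(jωC) = -j/(ω·C) = 0 - j20.59 Ω
Step 3 — Series combination: Z_total = R + C = 379 - j20.59 Ω = 379.6∠-3.1° Ω.
Step 4 — Source phasor: V = 73.6∠-165.7° V = -71.32 - j18.18 V.
Step 5 — Ohm's law: I = V / Z_total = (-71.32 - j18.18) / (379 - j20.59) = -0.185 - j0.05802 A.
Step 6 — Convert to polar: |I| = 0.1939 A, ∠I = -162.6°.

I = 0.1939∠-162.6° A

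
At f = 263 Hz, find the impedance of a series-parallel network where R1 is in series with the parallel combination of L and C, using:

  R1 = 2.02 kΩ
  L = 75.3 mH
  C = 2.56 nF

Step 1 — Angular frequency: ω = 2π·f = 2π·263 = 1652 rad/s.
Step 2 — Component impedances:
  R1: Z = R = 2020 Ω
  L: Z = jωL = j·1652·0.0753 = 0 + j124.4 Ω
  C: Z = 1/(jωC) = -j/(ω·C) = 0 - j2.364e+05 Ω
Step 3 — Parallel branch: L || C = 1/(1/L + 1/C) = 0 + j124.5 Ω.
Step 4 — Series with R1: Z_total = R1 + (L || C) = 2020 + j124.5 Ω = 2024∠3.5° Ω.

Z = 2020 + j124.5 Ω = 2024∠3.5° Ω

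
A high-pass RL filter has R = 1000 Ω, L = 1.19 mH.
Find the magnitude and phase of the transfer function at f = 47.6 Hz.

Step 1 — Angular frequency: ω = 2π·47.6 = 299.1 rad/s.
Step 2 — Transfer function: H(jω) = jωL/(R + jωL).
Step 3 — Numerator jωL = j·0.3559; denominator R + jωL = 1000 + j0.3559.
Step 4 — H = 1.267e-07 + j0.0003559.
Step 5 — Magnitude: |H| = 0.0003559 (-69.0 dB); phase: φ = 90.0°.

|H| = 0.0003559 (-69.0 dB), φ = 90.0°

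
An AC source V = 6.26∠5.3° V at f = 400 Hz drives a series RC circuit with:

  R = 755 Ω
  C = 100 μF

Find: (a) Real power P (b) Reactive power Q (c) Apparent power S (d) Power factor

Step 1 — Angular frequency: ω = 2π·f = 2π·400 = 2513 rad/s.
Step 2 — Component impedances:
  R: Z = R = 755 Ω
  C: Z = 1/(jωC) = -j/(ω·C) = 0 - j3.979 Ω
Step 3 — Series combination: Z_total = R + C = 755 - j3.979 Ω = 755∠-0.3° Ω.
Step 4 — Source phasor: V = 6.26∠5.3° V = 6.233 + j0.5782 V.
Step 5 — Current: I = V / Z = 0.008252 + j0.0008094 A = 0.008291∠5.6° A.
Step 6 — Complex power: S = V·I* = 0.0519 - j0.0002735 VA.
Step 7 — Real power: P = Re(S) = 0.0519 W.
Step 8 — Reactive power: Q = Im(S) = -0.0002735 VAR.
Step 9 — Apparent power: |S| = 0.0519 VA.
Step 10 — Power factor: PF = P/|S| = 1 (leading).

(a) P = 0.0519 W  (b) Q = -0.0002735 VAR  (c) S = 0.0519 VA  (d) PF = 1 (leading)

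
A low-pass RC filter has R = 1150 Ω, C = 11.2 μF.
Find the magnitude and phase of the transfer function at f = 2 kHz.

Step 1 — Angular frequency: ω = 2π·2000 = 1.257e+04 rad/s.
Step 2 — Transfer function: H(jω) = 1/(1 + jωRC).
Step 3 — Denominator: 1 + jωRC = 1 + j·1.257e+04·1150·1.12e-05 = 1 + j161.9.
Step 4 — H = 3.817e-05 - j0.006178.
Step 5 — Magnitude: |H| = 0.006178 (-44.2 dB); phase: φ = -89.6°.

|H| = 0.006178 (-44.2 dB), φ = -89.6°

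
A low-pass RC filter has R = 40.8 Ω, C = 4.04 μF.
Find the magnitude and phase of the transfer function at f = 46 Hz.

Step 1 — Angular frequency: ω = 2π·46 = 289 rad/s.
Step 2 — Transfer function: H(jω) = 1/(1 + jωRC).
Step 3 — Denominator: 1 + jωRC = 1 + j·289·40.8·4.04e-06 = 1 + j0.04764.
Step 4 — H = 0.9977 - j0.04753.
Step 5 — Magnitude: |H| = 0.9989 (-0.0 dB); phase: φ = -2.7°.

|H| = 0.9989 (-0.0 dB), φ = -2.7°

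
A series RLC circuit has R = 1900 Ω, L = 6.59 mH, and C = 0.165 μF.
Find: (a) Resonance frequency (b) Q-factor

Step 1 — Resonance condition Im(Z)=0 gives ω₀ = 1/√(LC).
Step 2 — ω₀ = 1/√(0.00659·1.65e-07) = 3.033e+04 rad/s.
Step 3 — f₀ = ω₀/(2π) = 4827 Hz.
Step 4 — Series Q: Q = ω₀L/R = 3.033e+04·0.00659/1900 = 0.1052.

(a) f₀ = 4827 Hz  (b) Q = 0.1052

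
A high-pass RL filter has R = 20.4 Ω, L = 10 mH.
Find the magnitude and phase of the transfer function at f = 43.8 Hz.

Step 1 — Angular frequency: ω = 2π·43.8 = 275.2 rad/s.
Step 2 — Transfer function: H(jω) = jωL/(R + jωL).
Step 3 — Numerator jωL = j·2.752; denominator R + jωL = 20.4 + j2.752.
Step 4 — H = 0.01787 + j0.1325.
Step 5 — Magnitude: |H| = 0.1337 (-17.5 dB); phase: φ = 82.3°.

|H| = 0.1337 (-17.5 dB), φ = 82.3°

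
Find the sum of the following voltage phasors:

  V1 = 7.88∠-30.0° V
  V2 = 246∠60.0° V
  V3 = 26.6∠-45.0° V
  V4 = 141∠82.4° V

Step 1 — Convert each phasor to rectangular form:
  V1 = 7.88·(cos(-30.0°) + j·sin(-30.0°)) = 6.824 - j3.94 V
  V2 = 246·(cos(60.0°) + j·sin(60.0°)) = 123 + j213 V
  V3 = 26.6·(cos(-45.0°) + j·sin(-45.0°)) = 18.81 - j18.81 V
  V4 = 141·(cos(82.4°) + j·sin(82.4°)) = 18.65 + j139.8 V
Step 2 — Sum components: V_total = 167.3 + j330.1 V.
Step 3 — Convert to polar: |V_total| = 370 V, ∠V_total = 63.1°.

V_total = 370∠63.1° V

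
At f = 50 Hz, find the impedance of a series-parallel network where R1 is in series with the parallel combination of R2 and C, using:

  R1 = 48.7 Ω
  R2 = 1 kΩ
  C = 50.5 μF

Step 1 — Angular frequency: ω = 2π·f = 2π·50 = 314.2 rad/s.
Step 2 — Component impedances:
  R1: Z = R = 48.7 Ω
  R2: Z = R = 1000 Ω
  C: Z = 1/(jωC) = -j/(ω·C) = 0 - j63.03 Ω
Step 3 — Parallel branch: R2 || C = 1/(1/R2 + 1/C) = 3.957 - j62.78 Ω.
Step 4 — Series with R1: Z_total = R1 + (R2 || C) = 52.66 - j62.78 Ω = 81.94∠-50.0° Ω.

Z = 52.66 - j62.78 Ω = 81.94∠-50.0° Ω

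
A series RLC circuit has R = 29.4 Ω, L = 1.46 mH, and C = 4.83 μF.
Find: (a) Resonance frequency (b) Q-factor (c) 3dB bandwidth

Step 1 — Resonance condition Im(Z)=0 gives ω₀ = 1/√(LC).
Step 2 — ω₀ = 1/√(0.00146·4.83e-06) = 1.191e+04 rad/s.
Step 3 — f₀ = ω₀/(2π) = 1895 Hz.
Step 4 — Series Q: Q = ω₀L/R = 1.191e+04·0.00146/29.4 = 0.5914.
Step 5 — 3dB bandwidth: Δω = ω₀/Q = 2.014e+04 rad/s; BW = Δω/(2π) = 3205 Hz.

(a) f₀ = 1895 Hz  (b) Q = 0.5914  (c) BW = 3205 Hz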